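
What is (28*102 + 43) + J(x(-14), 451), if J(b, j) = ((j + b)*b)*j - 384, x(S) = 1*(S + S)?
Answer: -5339129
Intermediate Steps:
x(S) = 2*S (x(S) = 1*(2*S) = 2*S)
J(b, j) = -384 + b*j*(b + j) (J(b, j) = ((b + j)*b)*j - 384 = (b*(b + j))*j - 384 = b*j*(b + j) - 384 = -384 + b*j*(b + j))
(28*102 + 43) + J(x(-14), 451) = (28*102 + 43) + (-384 + (2*(-14))*451² + 451*(2*(-14))²) = (2856 + 43) + (-384 - 28*203401 + 451*(-28)²) = 2899 + (-384 - 5695228 + 451*784) = 2899 + (-384 - 5695228 + 353584) = 2899 - 5342028 = -5339129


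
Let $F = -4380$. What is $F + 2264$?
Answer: $-2116$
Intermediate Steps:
$F + 2264 = -4380 + 2264 = -2116$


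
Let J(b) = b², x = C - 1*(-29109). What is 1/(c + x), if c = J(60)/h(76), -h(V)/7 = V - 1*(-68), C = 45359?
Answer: 7/521251 ≈ 1.3429e-5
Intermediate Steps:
h(V) = -476 - 7*V (h(V) = -7*(V - 1*(-68)) = -7*(V + 68) = -7*(68 + V) = -476 - 7*V)
x = 74468 (x = 45359 - 1*(-29109) = 45359 + 29109 = 74468)
c = -25/7 (c = 60²/(-476 - 7*76) = 3600/(-476 - 532) = 3600/(-1008) = 3600*(-1/1008) = -25/7 ≈ -3.5714)
1/(c + x) = 1/(-25/7 + 74468) = 1/(521251/7) = 7/521251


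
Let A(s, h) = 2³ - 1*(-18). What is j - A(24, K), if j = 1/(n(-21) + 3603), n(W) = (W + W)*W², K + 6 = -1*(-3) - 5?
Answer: -387895/14919 ≈ -26.000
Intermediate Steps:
K = -8 (K = -6 + (-1*(-3) - 5) = -6 + (3 - 5) = -6 - 2 = -8)
n(W) = 2*W³ (n(W) = (2*W)*W² = 2*W³)
A(s, h) = 26 (A(s, h) = 8 + 18 = 26)
j = -1/14919 (j = 1/(2*(-21)³ + 3603) = 1/(2*(-9261) + 3603) = 1/(-18522 + 3603) = 1/(-14919) = -1/14919 ≈ -6.7029e-5)
j - A(24, K) = -1/14919 - 1*26 = -1/14919 - 26 = -387895/14919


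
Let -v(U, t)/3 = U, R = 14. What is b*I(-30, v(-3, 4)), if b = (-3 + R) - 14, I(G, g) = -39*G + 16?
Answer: -3558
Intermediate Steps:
v(U, t) = -3*U
I(G, g) = 16 - 39*G
b = -3 (b = (-3 + 14) - 14 = 11 - 14 = -3)
b*I(-30, v(-3, 4)) = -3*(16 - 39*(-30)) = -3*(16 + 1170) = -3*1186 = -3558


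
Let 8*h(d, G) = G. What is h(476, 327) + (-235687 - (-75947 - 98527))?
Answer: -489377/8 ≈ -61172.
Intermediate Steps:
h(d, G) = G/8
h(476, 327) + (-235687 - (-75947 - 98527)) = (1/8)*327 + (-235687 - (-75947 - 98527)) = 327/8 + (-235687 - 1*(-174474)) = 327/8 + (-235687 + 174474) = 327/8 - 61213 = -489377/8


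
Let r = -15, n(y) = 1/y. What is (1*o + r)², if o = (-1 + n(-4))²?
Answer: 46225/256 ≈ 180.57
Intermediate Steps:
o = 25/16 (o = (-1 + 1/(-4))² = (-1 - ¼)² = (-5/4)² = 25/16 ≈ 1.5625)
(1*o + r)² = (1*(25/16) - 15)² = (25/16 - 15)² = (-215/16)² = 46225/256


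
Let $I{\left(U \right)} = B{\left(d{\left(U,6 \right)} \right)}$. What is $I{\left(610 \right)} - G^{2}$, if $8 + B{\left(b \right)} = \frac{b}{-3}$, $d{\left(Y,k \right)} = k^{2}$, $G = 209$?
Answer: $-43701$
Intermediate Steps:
$B{\left(b \right)} = -8 - \frac{b}{3}$ ($B{\left(b \right)} = -8 + \frac{b}{-3} = -8 + b \left(- \frac{1}{3}\right) = -8 - \frac{b}{3}$)
$I{\left(U \right)} = -20$ ($I{\left(U \right)} = -8 - \frac{6^{2}}{3} = -8 - 12 = -20$)
$I{\left(610 \right)} - G^{2} = -20 - 209^{2} = -20 - 43681 = -43701$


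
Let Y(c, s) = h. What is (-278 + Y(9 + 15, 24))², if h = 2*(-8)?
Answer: 86436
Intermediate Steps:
h = -16
Y(c, s) = -16
(-278 + Y(9 + 15, 24))² = (-278 - 16)² = (-294)² = 86436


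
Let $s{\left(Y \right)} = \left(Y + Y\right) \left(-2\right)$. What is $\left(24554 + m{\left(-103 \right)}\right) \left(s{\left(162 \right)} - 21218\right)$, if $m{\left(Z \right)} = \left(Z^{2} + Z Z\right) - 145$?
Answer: $-997679982$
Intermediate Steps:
$m{\left(Z \right)} = -145 + 2 Z^{2}$ ($m{\left(Z \right)} = \left(Z^{2} + Z^{2}\right) - 145 = 2 Z^{2} - 145 = -145 + 2 Z^{2}$)
$s{\left(Y \right)} = - 4 Y$ ($s{\left(Y \right)} = 2 Y \left(-2\right) = - 4 Y$)
$\left(24554 + m{\left(-103 \right)}\right) \left(s{\left(162 \right)} - 21218\right) = \left(24554 - \left(145 - 2 \left(-103\right)^{2}\right)\right) \left(\left(-4\right) 162 - 21218\right) = \left(24554 + \left(-145 + 2 \cdot 10609\right)\right) \left(-648 - 21218\right) = \left(24554 + \left(-145 + 21218\right)\right) \left(-21866\right) = \left(24554 + 21073\right) \left(-21866\right) = 45627 \left(-21866\right) = -997679982$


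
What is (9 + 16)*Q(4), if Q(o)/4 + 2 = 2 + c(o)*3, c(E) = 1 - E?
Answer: -900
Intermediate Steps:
Q(o) = 12 - 12*o (Q(o) = -8 + 4*(2 + (1 - o)*3) = -8 + 4*(2 + (3 - 3*o)) = -8 + 4*(5 - 3*o) = -8 + (20 - 12*o) = 12 - 12*o)
(9 + 16)*Q(4) = (9 + 16)*(12 - 12*4) = 25*(12 - 48) = 25*(-36) = -900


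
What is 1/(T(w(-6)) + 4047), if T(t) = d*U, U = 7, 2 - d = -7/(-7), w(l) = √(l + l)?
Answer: 1/4054 ≈ 0.00024667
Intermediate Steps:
w(l) = √2*√l (w(l) = √(2*l) = √2*√l)
d = 1 (d = 2 - (-7)/(-7) = 2 - (-7)*(-1)/7 = 2 - 1*1 = 2 - 1 = 1)
T(t) = 7 (T(t) = 1*7 = 7)
1/(T(w(-6)) + 4047) = 1/(7 + 4047) = 1/4054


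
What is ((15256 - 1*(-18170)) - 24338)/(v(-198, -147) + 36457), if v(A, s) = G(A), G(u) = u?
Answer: 9088/36259 ≈ 0.25064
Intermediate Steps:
v(A, s) = A
((15256 - 1*(-18170)) - 24338)/(v(-198, -147) + 36457) = ((15256 - 1*(-18170)) - 24338)/(-198 + 36457) = ((15256 + 18170) - 24338)/36259 = (33426 - 24338)*(1/36259) = 9088*(1/36259) = 9088/36259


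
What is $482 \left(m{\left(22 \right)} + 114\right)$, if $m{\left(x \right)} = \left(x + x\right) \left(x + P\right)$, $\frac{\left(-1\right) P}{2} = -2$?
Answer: $606356$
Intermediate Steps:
$P = 4$ ($P = \left(-2\right) \left(-2\right) = 4$)
$m{\left(x \right)} = 2 x \left(4 + x\right)$ ($m{\left(x \right)} = \left(x + x\right) \left(x + 4\right) = 2 x \left(4 + x\right)$)
$482 \left(m{\left(22 \right)} + 114\right) = 482 \left(2 \cdot 22 \left(4 + 22\right) + 114\right) = 482 \left(2 \cdot 22 \cdot 26 + 114\right) = 482 \left(1144 + 114\right) = 482 \cdot 1258 = 606356$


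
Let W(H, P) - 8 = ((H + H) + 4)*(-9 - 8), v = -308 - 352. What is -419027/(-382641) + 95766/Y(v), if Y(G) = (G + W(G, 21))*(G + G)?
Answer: 2880478043/2638400800 ≈ 1.0918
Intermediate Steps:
v = -660
W(H, P) = -60 - 34*H (W(H, P) = 8 + ((H + H) + 4)*(-9 - 8) = 8 + (2*H + 4)*(-17) = 8 + (4 + 2*H)*(-17) = 8 + (-68 - 34*H) = -60 - 34*H)
Y(G) = 2*G*(-60 - 33*G) (Y(G) = (G + (-60 - 34*G))*(G + G) = (-60 - 33*G)*(2*G) = 2*G*(-60 - 33*G))
-419027/(-382641) + 95766/Y(v) = -419027/(-382641) + 95766/((-6*(-660)*(20 + 11*(-660)))) = -419027*(-1/382641) + 95766/((-6*(-660)*(20 - 7260))) = 59861/54663 + 95766/((-6*(-660)*(-7240))) = 59861/54663 + 95766/(-28670400) = 59861/54663 + 95766*(-1/28670400) = 59861/54663 - 1451/434400 = 2880478043/2638400800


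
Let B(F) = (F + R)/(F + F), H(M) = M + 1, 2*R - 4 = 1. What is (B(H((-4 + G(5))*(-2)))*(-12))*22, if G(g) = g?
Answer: 198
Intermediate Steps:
R = 5/2 (R = 2 + (½)*1 = 2 + ½ = 5/2 ≈ 2.5000)
H(M) = 1 + M
B(F) = (5/2 + F)/(2*F) (B(F) = (F + 5/2)/(F + F) = (5/2 + F)/((2*F)) = (5/2 + F)*(1/(2*F)) = (5/2 + F)/(2*F))
(B(H((-4 + G(5))*(-2)))*(-12))*22 = (((5 + 2*(1 + (-4 + 5)*(-2)))/(4*(1 + (-4 + 5)*(-2))))*(-12))*22 = (((5 + 2*(1 + 1*(-2)))/(4*(1 + 1*(-2))))*(-12))*22 = (((5 + 2*(1 - 2))/(4*(1 - 2)))*(-12))*22 = (((¼)*(5 + 2*(-1))/(-1))*(-12))*22 = (((¼)*(-1)*(5 - 2))*(-12))*22 = (((¼)*(-1)*3)*(-12))*22 = -¾*(-12)*22 = 9*22 = 198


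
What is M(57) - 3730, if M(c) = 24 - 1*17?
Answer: -3723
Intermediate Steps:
M(c) = 7 (M(c) = 24 - 17 = 7)
M(57) - 3730 = 7 - 3730 = -3723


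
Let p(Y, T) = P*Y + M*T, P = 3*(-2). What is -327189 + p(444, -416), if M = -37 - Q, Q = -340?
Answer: -455901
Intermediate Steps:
M = 303 (M = -37 - 1*(-340) = -37 + 340 = 303)
P = -6
p(Y, T) = -6*Y + 303*T
-327189 + p(444, -416) = -327189 + (-6*444 + 303*(-416)) = -327189 + (-2664 - 126048) = -327189 - 128712 = -455901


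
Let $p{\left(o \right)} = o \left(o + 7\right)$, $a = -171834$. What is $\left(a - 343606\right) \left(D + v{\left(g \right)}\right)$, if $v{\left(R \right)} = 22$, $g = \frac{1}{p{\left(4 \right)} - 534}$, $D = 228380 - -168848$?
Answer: $-204758540000$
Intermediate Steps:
$D = 397228$ ($D = 228380 + 168848 = 397228$)
$p{\left(o \right)} = o \left(7 + o\right)$
$g = - \frac{1}{490}$ ($g = \frac{1}{4 \left(7 + 4\right) - 534} = \frac{1}{4 \cdot 11 - 534} = \frac{1}{44 - 534} = \frac{1}{-490} = - \frac{1}{490} \approx -0.0020408$)
$\left(a - 343606\right) \left(D + v{\left(g \right)}\right) = \left(-171834 - 343606\right) \left(397228 + 22\right) = \left(-515440\right) 397250 = -204758540000$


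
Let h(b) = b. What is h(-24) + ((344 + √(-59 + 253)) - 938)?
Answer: -618 + √194 ≈ -604.07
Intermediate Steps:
h(-24) + ((344 + √(-59 + 253)) - 938) = -24 + ((344 + √(-59 + 253)) - 938) = -24 + ((344 + √194) - 938) = -24 + (-594 + √194) = -618 + √194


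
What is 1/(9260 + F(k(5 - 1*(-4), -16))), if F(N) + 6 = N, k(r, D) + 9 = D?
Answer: 1/9229 ≈ 0.00010835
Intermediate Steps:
k(r, D) = -9 + D
F(N) = -6 + N
1/(9260 + F(k(5 - 1*(-4), -16))) = 1/(9260 + (-6 + (-9 - 16))) = 1/(9260 + (-6 - 25)) = 1/(9260 - 31) = 1/9229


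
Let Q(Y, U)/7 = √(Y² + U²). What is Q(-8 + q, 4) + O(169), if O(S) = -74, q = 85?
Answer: -74 + 7*√5945 ≈ 465.73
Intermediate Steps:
Q(Y, U) = 7*√(U² + Y²) (Q(Y, U) = 7*√(Y² + U²) = 7*√(U² + Y²))
Q(-8 + q, 4) + O(169) = 7*√(4² + (-8 + 85)²) - 74 = 7*√(16 + 77²) - 74 = 7*√(16 + 5929) - 74 = 7*√5945 - 74 = -74 + 7*√5945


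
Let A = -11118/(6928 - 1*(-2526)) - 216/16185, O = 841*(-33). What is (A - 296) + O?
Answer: -715340557234/25502165 ≈ -28050.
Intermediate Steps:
O = -27753
A = -30331149/25502165 (A = -11118/(6928 + 2526) - 216*1/16185 = -11118/9454 - 72/5395 = -11118*1/9454 - 72/5395 = -5559/4727 - 72/5395 = -30331149/25502165 ≈ -1.1894)
(A - 296) + O = (-30331149/25502165 - 296) - 27753 = -7578971989/25502165 - 27753 = -715340557234/25502165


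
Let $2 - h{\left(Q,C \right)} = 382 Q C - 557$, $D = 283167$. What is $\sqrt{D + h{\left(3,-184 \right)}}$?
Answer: $\sqrt{494590} \approx 703.27$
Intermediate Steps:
$h{\left(Q,C \right)} = 559 - 382 C Q$ ($h{\left(Q,C \right)} = 2 - \left(382 Q C - 557\right) = 2 - \left(382 C Q - 557\right) = 2 - \left(-557 + 382 C Q\right) = 559 - 382 C Q$)
$\sqrt{D + h{\left(3,-184 \right)}} = \sqrt{283167 - \left(-559 - 210864\right)} = \sqrt{283167 + \left(559 + 210864\right)} = \sqrt{283167 + 211423} = \sqrt{494590}$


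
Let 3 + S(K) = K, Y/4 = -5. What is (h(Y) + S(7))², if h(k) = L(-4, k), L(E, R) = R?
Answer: 256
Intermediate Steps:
Y = -20 (Y = 4*(-5) = -20)
S(K) = -3 + K
h(k) = k
(h(Y) + S(7))² = (-20 + (-3 + 7))² = (-20 + 4)² = (-16)² = 256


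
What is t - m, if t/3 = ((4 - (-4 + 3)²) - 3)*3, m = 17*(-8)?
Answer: 136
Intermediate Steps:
m = -136
t = 0 (t = 3*(((4 - (-4 + 3)²) - 3)*3) = 3*(((4 - 1*(-1)²) - 3)*3) = 3*(((4 - 1*1) - 3)*3) = 3*(((4 - 1) - 3)*3) = 3*((3 - 3)*3) = 3*(0*3) = 3*0 = 0)
t - m = 0 - 1*(-136) = 0 + 136 = 136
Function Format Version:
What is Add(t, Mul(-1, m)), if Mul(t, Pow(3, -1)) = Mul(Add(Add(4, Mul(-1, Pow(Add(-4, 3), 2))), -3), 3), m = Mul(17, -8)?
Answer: 136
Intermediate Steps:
m = -136
t = 0 (t = Mul(3, Mul(Add(Add(4, Mul(-1, Pow(Add(-4, 3), 2))), -3), 3)) = Mul(3, Mul(Add(Add(4, Mul(-1, Pow(-1, 2))), -3), 3)) = Mul(3, Mul(Add(Add(4, Mul(-1, 1)), -3), 3)) = Mul(3, Mul(Add(Add(4, -1), -3), 3)) = Mul(3, Mul(Add(3, -3), 3)) = Mul(3, Mul(0, 3)) = Mul(3, 0) = 0)
Add(t, Mul(-1, m)) = Add(0, Mul(-1, -136)) = Add(0, 136) = 136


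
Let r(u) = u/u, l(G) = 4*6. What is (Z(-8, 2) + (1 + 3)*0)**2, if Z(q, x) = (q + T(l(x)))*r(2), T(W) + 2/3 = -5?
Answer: 1681/9 ≈ 186.78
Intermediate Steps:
l(G) = 24
T(W) = -17/3 (T(W) = -2/3 - 5 = -17/3)
r(u) = 1
Z(q, x) = -17/3 + q (Z(q, x) = (q - 17/3)*1 = (-17/3 + q)*1 = -17/3 + q)
(Z(-8, 2) + (1 + 3)*0)**2 = ((-17/3 - 8) + (1 + 3)*0)**2 = (-41/3 + 4*0)**2 = (-41/3 + 0)**2 = (-41/3)**2 = 1681/9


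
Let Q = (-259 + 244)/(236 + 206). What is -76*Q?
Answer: 570/221 ≈ 2.5792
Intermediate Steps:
Q = -15/442 ≈ -0.033937
-76*Q = -76*(-15/442) = 570/221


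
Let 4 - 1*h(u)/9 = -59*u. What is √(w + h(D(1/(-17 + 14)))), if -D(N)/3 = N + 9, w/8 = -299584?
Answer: I*√2410442 ≈ 1552.6*I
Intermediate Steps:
w = -2396672 (w = 8*(-299584) = -2396672)
D(N) = -27 - 3*N (D(N) = -3*(N + 9) = -3*(9 + N) = -27 - 3*N)
h(u) = 36 + 531*u (h(u) = 36 - (-531)*u = 36 + 531*u)
√(w + h(D(1/(-17 + 14)))) = √(-2396672 + (36 + 531*(-27 - 3/(-17 + 14)))) = √(-2396672 + (36 + 531*(-27 - 3/(-3)))) = √(-2396672 + (36 + 531*(-27 - 3*(-⅓)))) = √(-2396672 + (36 + 531*(-27 + 1))) = √(-2396672 + (36 + 531*(-26))) = √(-2396672 + (36 - 13806)) = √(-2396672 - 13770) = √(-2410442) = I*√2410442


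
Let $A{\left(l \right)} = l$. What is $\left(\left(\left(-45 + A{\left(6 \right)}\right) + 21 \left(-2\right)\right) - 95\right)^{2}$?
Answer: $30976$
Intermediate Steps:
$\left(\left(\left(-45 + A{\left(6 \right)}\right) + 21 \left(-2\right)\right) - 95\right)^{2} = \left(\left(\left(-45 + 6\right) + 21 \left(-2\right)\right) - 95\right)^{2} = \left(\left(-39 - 42\right) - 95\right)^{2} = \left(-81 - 95\right)^{2} = \left(-176\right)^{2} = 30976$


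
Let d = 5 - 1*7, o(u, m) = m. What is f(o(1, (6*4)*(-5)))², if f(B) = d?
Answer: 4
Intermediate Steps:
d = -2 (d = 5 - 7 = -2)
f(B) = -2
f(o(1, (6*4)*(-5)))² = (-2)² = 4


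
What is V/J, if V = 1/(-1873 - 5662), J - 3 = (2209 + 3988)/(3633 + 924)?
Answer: -4557/149705380 ≈ -3.0440e-5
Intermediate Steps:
J = 19868/4557 (J = 3 + (2209 + 3988)/(3633 + 924) = 3 + 6197/4557 = 19868/4557 ≈ 4.3599)
V = -1/7535 (V = 1/(-7535) = -1/7535 ≈ -0.00013271)
V/J = -1/(7535*19868/4557) = -1/7535*4557/19868 = -4557/149705380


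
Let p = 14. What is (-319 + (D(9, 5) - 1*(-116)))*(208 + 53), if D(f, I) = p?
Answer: -49329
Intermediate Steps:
D(f, I) = 14
(-319 + (D(9, 5) - 1*(-116)))*(208 + 53) = (-319 + (14 - 1*(-116)))*(208 + 53) = (-319 + (14 + 116))*261 = (-319 + 130)*261 = -189*261 = -49329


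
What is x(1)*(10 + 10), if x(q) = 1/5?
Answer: 4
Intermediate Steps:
x(q) = 1/5
x(1)*(10 + 10) = (10 + 10)/5 = (1/5)*20 = 4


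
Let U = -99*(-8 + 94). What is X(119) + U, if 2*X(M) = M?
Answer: -16909/2 ≈ -8454.5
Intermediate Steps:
U = -8514 (U = -99*86 = -8514)
X(M) = M/2
X(119) + U = (½)*119 - 8514 = 119/2 - 8514 = -16909/2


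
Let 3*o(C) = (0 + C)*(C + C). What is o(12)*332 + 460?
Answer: 32332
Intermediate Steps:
o(C) = 2*C²/3 (o(C) = ((0 + C)*(C + C))/3 = (C*(2*C))/3 = (2*C²)/3 = 2*C²/3)
o(12)*332 + 460 = ((⅔)*12²)*332 + 460 = ((⅔)*144)*332 + 460 = 96*332 + 460 = 31872 + 460 = 32332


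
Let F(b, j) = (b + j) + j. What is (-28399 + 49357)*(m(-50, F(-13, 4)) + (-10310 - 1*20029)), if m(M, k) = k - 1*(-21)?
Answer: -635509434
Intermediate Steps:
F(b, j) = b + 2*j
m(M, k) = 21 + k (m(M, k) = k + 21 = 21 + k)
(-28399 + 49357)*(m(-50, F(-13, 4)) + (-10310 - 1*20029)) = (-28399 + 49357)*((21 + (-13 + 2*4)) + (-10310 - 1*20029)) = 20958*((21 + (-13 + 8)) + (-10310 - 20029)) = 20958*((21 - 5) - 30339) = 20958*(16 - 30339) = 20958*(-30323) = -635509434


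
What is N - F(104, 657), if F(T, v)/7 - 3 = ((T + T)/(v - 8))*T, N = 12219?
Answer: 7765078/649 ≈ 11965.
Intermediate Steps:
F(T, v) = 21 + 14*T²/(-8 + v) (F(T, v) = 21 + 7*(((T + T)/(v - 8))*T) = 21 + 7*(((2*T)/(-8 + v))*T) = 21 + 7*((2*T/(-8 + v))*T) = 21 + 7*(2*T²/(-8 + v)) = 21 + 14*T²/(-8 + v))
N - F(104, 657) = 12219 - 7*(-24 + 2*104² + 3*657)/(-8 + 657) = 12219 - 7*(-24 + 2*10816 + 1971)/649 = 12219 - 7*(-24 + 21632 + 1971)/649 = 12219 - 7*23579/649 = 12219 - 1*165053/649 = 12219 - 165053/649 = 7765078/649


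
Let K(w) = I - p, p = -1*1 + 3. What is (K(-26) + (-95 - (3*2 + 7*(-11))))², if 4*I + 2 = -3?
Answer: 11881/16 ≈ 742.56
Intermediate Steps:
p = 2 (p = -1 + 3 = 2)
I = -5/4 (I = -½ + (¼)*(-3) = -½ - ¾ = -5/4 ≈ -1.2500)
K(w) = -13/4 (K(w) = -5/4 - 1*2 = -5/4 - 2 = -13/4)
(K(-26) + (-95 - (3*2 + 7*(-11))))² = (-13/4 + (-95 - (3*2 + 7*(-11))))² = (-13/4 + (-95 - (6 - 77)))² = (-13/4 + (-95 - 1*(-71)))² = (-13/4 + (-95 + 71))² = (-13/4 - 24)² = (-109/4)² = 11881/16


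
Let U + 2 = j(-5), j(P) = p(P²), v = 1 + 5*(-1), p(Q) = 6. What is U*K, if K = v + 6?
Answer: 8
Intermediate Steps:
v = -4 (v = 1 - 5 = -4)
j(P) = 6
U = 4 (U = -2 + 6 = 4)
K = 2 (K = -4 + 6 = 2)
U*K = 4*2 = 8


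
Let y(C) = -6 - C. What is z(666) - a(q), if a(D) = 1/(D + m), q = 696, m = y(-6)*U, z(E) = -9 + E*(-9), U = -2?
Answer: -4178089/696 ≈ -6003.0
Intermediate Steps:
z(E) = -9 - 9*E
m = 0 (m = (-6 - 1*(-6))*(-2) = (-6 + 6)*(-2) = 0*(-2) = 0)
a(D) = 1/D (a(D) = 1/(D + 0) = 1/D)
z(666) - a(q) = (-9 - 9*666) - 1/696 = (-9 - 5994) - 1*1/696 = -6003 - 1/696 = -4178089/696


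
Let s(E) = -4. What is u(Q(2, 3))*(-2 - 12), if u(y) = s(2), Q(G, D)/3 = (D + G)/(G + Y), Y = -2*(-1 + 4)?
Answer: 56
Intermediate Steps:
Y = -6 (Y = -2*3 = -6)
Q(G, D) = 3*(D + G)/(-6 + G) (Q(G, D) = 3*((D + G)/(G - 6)) = 3*((D + G)/(-6 + G)) = 3*(D + G)/(-6 + G))
u(y) = -4
u(Q(2, 3))*(-2 - 12) = -4*(-2 - 12) = -4*(-14) = 56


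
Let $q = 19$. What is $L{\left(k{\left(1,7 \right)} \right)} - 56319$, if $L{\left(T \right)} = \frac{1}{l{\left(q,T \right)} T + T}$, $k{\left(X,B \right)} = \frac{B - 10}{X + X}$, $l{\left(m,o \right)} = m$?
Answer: $- \frac{1689571}{30} \approx -56319.0$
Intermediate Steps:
$k{\left(X,B \right)} = \frac{-10 + B}{2 X}$
$L{\left(T \right)} = \frac{1}{20 T}$ ($L{\left(T \right)} = \frac{1}{19 T + T} = \frac{1}{20 T}$)
$L{\left(k{\left(1,7 \right)} \right)} - 56319 = \frac{1}{20 \frac{-10 + 7}{2 \cdot 1}} - 56319 = \frac{1}{20 \cdot \frac{1}{2} \cdot 1 \left(-3\right)} - 56319 = \frac{1}{20 \left(- \frac{3}{2}\right)} - 56319 = \frac{1}{20} \left(- \frac{2}{3}\right) - 56319 = - \frac{1}{30} - 56319 = - \frac{1689571}{30}$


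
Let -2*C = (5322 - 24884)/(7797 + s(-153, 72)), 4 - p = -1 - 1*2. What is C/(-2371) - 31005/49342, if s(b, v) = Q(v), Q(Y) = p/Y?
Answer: -41304203396649/65677066845862 ≈ -0.62890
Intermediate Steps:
p = 7 (p = 4 - (-1 - 1*2) = 4 - (-1 - 2) = 4 - 1*(-3) = 4 + 3 = 7)
Q(Y) = 7/Y
s(b, v) = 7/v
C = 704232/561391 (C = -(5322 - 24884)/(2*(7797 + 7/72)) = -(-9781)/(7797 + 7*(1/72)) = -(-9781)/(7797 + 7/72) = -(-9781)/561391/72 = -(-9781)*72/561391 = -½*(-1408464/561391) = 704232/561391 ≈ 1.2544)
C/(-2371) - 31005/49342 = (704232/561391)/(-2371) - 31005/49342 = (704232/561391)*(-1/2371) - 31005*1/49342 = -704232/1331058061 - 31005/49342 = -41304203396649/65677066845862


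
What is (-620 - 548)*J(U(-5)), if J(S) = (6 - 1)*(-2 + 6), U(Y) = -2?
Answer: -23360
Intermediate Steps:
J(S) = 20 (J(S) = 5*4 = 20)
(-620 - 548)*J(U(-5)) = (-620 - 548)*20 = -1168*20 = -23360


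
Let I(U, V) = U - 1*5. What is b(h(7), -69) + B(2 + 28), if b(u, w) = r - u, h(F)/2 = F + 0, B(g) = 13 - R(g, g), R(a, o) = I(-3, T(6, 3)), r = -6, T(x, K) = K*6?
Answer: 1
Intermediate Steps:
T(x, K) = 6*K
I(U, V) = -5 + U (I(U, V) = U - 5 = -5 + U)
R(a, o) = -8 (R(a, o) = -5 - 3 = -8)
B(g) = 21 (B(g) = 13 - 1*(-8) = 13 + 8 = 21)
h(F) = 2*F (h(F) = 2*(F + 0) = 2*F)
b(u, w) = -6 - u
b(h(7), -69) + B(2 + 28) = (-6 - 2*7) + 21 = (-6 - 1*14) + 21 = (-6 - 14) + 21 = -20 + 21 = 1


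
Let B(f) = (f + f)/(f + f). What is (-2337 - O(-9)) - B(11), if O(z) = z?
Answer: -2329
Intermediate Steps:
B(f) = 1 (B(f) = (2*f)/((2*f)) = (2*f)*(1/(2*f)) = 1)
(-2337 - O(-9)) - B(11) = (-2337 - 1*(-9)) - 1*1 = (-2337 + 9) - 1 = -2328 - 1 = -2329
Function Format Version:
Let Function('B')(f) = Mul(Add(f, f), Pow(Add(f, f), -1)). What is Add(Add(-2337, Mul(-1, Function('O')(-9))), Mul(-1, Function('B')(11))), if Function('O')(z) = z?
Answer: -2329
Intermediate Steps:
Function('B')(f) = 1 (Function('B')(f) = Mul(Mul(2, f), Pow(Mul(2, f), -1)) = Mul(Mul(2, f), Mul(Rational(1, 2), Pow(f, -1))) = 1)
Add(Add(-2337, Mul(-1, Function('O')(-9))), Mul(-1, Function('B')(11))) = Add(Add(-2337, Mul(-1, -9)), Mul(-1, 1)) = Add(Add(-2337, 9), -1) = Add(-2328, -1) = -2329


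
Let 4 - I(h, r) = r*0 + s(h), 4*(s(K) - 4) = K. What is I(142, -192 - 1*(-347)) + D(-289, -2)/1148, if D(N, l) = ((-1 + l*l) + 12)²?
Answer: -40529/1148 ≈ -35.304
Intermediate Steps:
s(K) = 4 + K/4
I(h, r) = -h/4 (I(h, r) = 4 - (r*0 + (4 + h/4)) = 4 - (0 + (4 + h/4)) = 4 - (4 + h/4) = 4 + (-4 - h/4) = -h/4)
D(N, l) = (11 + l²)² (D(N, l) = ((-1 + l²) + 12)² = (11 + l²)²)
I(142, -192 - 1*(-347)) + D(-289, -2)/1148 = -¼*142 + (11 + (-2)²)²/1148 = -71/2 + (11 + 4)²*(1/1148) = -71/2 + 15²*(1/1148) = -71/2 + 225*(1/1148) = -71/2 + 225/1148 = -40529/1148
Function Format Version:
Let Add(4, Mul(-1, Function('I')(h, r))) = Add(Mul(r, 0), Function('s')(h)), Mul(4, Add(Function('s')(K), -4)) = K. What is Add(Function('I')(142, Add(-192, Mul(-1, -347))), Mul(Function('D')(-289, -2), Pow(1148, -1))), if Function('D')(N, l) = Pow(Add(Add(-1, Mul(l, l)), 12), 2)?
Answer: Rational(-40529, 1148) ≈ -35.304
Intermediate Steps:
Function('s')(K) = Add(4, Mul(Rational(1, 4), K))
Function('I')(h, r) = Mul(Rational(-1, 4), h) (Function('I')(h, r) = Add(4, Mul(-1, Add(Mul(r, 0), Add(4, Mul(Rational(1, 4), h))))) = Add(4, Mul(-1, Add(0, Add(4, Mul(Rational(1, 4), h))))) = Add(4, Mul(-1, Add(4, Mul(Rational(1, 4), h)))) = Add(4, Add(-4, Mul(Rational(-1, 4), h))) = Mul(Rational(-1, 4), h))
Function('D')(N, l) = Pow(Add(11, Pow(l, 2)), 2) (Function('D')(N, l) = Pow(Add(Add(-1, Pow(l, 2)), 12), 2) = Pow(Add(11, Pow(l, 2)), 2))
Add(Function('I')(142, Add(-192, Mul(-1, -347))), Mul(Function('D')(-289, -2), Pow(1148, -1))) = Add(Mul(Rational(-1, 4), 142), Mul(Pow(Add(11, Pow(-2, 2)), 2), Pow(1148, -1))) = Add(Rational(-71, 2), Mul(Pow(Add(11, 4), 2), Rational(1, 1148))) = Add(Rational(-71, 2), Mul(Pow(15, 2), Rational(1, 1148))) = Add(Rational(-71, 2), Mul(225, Rational(1, 1148))) = Add(Rational(-71, 2), Rational(225, 1148)) = Rational(-40529, 1148)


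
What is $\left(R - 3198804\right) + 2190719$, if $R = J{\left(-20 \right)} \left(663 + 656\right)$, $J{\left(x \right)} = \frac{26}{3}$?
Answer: $- \frac{2989961}{3} \approx -9.9665 \cdot 10^{5}$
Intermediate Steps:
$J{\left(x \right)} = \frac{26}{3}$ ($J{\left(x \right)} = 26 \cdot \frac{1}{3} = \frac{26}{3}$)
$R = \frac{34294}{3}$ ($R = \frac{26 \left(663 + 656\right)}{3} = \frac{26}{3} \cdot 1319 = \frac{34294}{3} \approx 11431.0$)
$\left(R - 3198804\right) + 2190719 = \left(\frac{34294}{3} - 3198804\right) + 2190719 = - \frac{9562118}{3} + 2190719 = - \frac{2989961}{3}$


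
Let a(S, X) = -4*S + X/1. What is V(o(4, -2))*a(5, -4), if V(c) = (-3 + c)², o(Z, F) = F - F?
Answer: -216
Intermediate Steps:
a(S, X) = X - 4*S (a(S, X) = -4*S + 1*X = -4*S + X = X - 4*S)
o(Z, F) = 0
V(o(4, -2))*a(5, -4) = (-3 + 0)²*(-4 - 4*5) = (-3)²*(-4 - 20) = 9*(-24) = -216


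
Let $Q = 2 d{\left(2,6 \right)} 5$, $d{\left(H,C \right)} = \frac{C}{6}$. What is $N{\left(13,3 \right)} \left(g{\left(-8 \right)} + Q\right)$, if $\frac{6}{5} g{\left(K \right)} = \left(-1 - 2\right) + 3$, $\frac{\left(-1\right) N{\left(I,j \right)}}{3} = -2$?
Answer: $60$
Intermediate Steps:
$d{\left(H,C \right)} = \frac{C}{6}$ ($d{\left(H,C \right)} = C \frac{1}{6} = \frac{C}{6}$)
$Q = 10$ ($Q = 2 \cdot \frac{1}{6} \cdot 6 \cdot 5 = 2 \cdot 1 \cdot 5 = 2 \cdot 5 = 10$)
$N{\left(I,j \right)} = 6$ ($N{\left(I,j \right)} = \left(-3\right) \left(-2\right) = 6$)
$g{\left(K \right)} = 0$ ($g{\left(K \right)} = \frac{5 \left(\left(-1 - 2\right) + 3\right)}{6} = \frac{5 \left(-3 + 3\right)}{6} = \frac{5}{6} \cdot 0 = 0$)
$N{\left(13,3 \right)} \left(g{\left(-8 \right)} + Q\right) = 6 \left(0 + 10\right) = 6 \cdot 10 = 60$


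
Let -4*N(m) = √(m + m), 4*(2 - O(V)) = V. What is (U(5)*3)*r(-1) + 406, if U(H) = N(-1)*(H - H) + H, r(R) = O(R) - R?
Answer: 1819/4 ≈ 454.75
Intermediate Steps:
O(V) = 2 - V/4
N(m) = -√2*√m/4 (N(m) = -√(m + m)/4 = -√2*√m/4)
r(R) = 2 - 5*R/4 (r(R) = (2 - R/4) - R = 2 - 5*R/4)
U(H) = H (U(H) = (-√2*√(-1)/4)*(H - H) + H = -√2*I/4*0 + H = -I*√2/4*0 + H = 0 + H = H)
(U(5)*3)*r(-1) + 406 = (5*3)*(2 - 5/4*(-1)) + 406 = 15*(2 + 5/4) + 406 = 15*(13/4) + 406 = 195/4 + 406 = 1819/4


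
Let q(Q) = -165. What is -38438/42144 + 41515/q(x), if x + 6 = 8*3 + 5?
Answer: -58531681/231792 ≈ -252.52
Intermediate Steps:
x = 23 (x = -6 + (8*3 + 5) = -6 + (24 + 5) = -6 + 29 = 23)
-38438/42144 + 41515/q(x) = -38438/42144 + 41515/(-165) = -38438*1/42144 + 41515*(-1/165) = -19219/21072 - 8303/33 = -58531681/231792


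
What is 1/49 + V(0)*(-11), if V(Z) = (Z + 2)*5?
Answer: -5389/49 ≈ -109.98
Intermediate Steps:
V(Z) = 10 + 5*Z (V(Z) = (2 + Z)*5 = 10 + 5*Z)
1/49 + V(0)*(-11) = 1/49 + (10 + 5*0)*(-11) = 1/49 + (10 + 0)*(-11) = 1/49 + 10*(-11) = 1/49 - 110 = -5389/49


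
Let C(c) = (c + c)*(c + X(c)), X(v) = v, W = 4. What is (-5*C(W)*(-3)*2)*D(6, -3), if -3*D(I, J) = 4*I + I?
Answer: -19200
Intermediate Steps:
C(c) = 4*c**2 (C(c) = (c + c)*(c + c) = (2*c)*(2*c) = 4*c**2)
D(I, J) = -5*I/3 (D(I, J) = -(4*I + I)/3 = -5*I/3)
(-5*C(W)*(-3)*2)*D(6, -3) = (-5*(4*4**2)*(-3)*2)*(-5/3*6) = -5*(4*16)*(-3)*2*(-10) = -5*64*(-3)*2*(-10) = -(-960)*2*(-10) = -5*(-384)*(-10) = 1920*(-10) = -19200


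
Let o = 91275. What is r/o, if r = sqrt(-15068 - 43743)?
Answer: I*sqrt(58811)/91275 ≈ 0.0026569*I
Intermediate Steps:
r = I*sqrt(58811) (r = sqrt(-58811) = I*sqrt(58811) ≈ 242.51*I)
r/o = (I*sqrt(58811))/91275 = (I*sqrt(58811))*(1/91275) = I*sqrt(58811)/91275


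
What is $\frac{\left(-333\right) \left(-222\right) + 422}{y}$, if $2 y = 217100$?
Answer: $\frac{37174}{54275} \approx 0.68492$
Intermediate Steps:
$y = 108550$ ($y = \frac{1}{2} \cdot 217100 = 108550$)
$\frac{\left(-333\right) \left(-222\right) + 422}{y} = \frac{\left(-333\right) \left(-222\right) + 422}{108550} = \left(73926 + 422\right) \frac{1}{108550} = 74348 \cdot \frac{1}{108550} = \frac{37174}{54275}$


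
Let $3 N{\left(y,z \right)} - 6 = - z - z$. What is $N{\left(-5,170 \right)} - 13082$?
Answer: $- \frac{39580}{3} \approx -13193.0$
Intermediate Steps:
$N{\left(y,z \right)} = 2 - \frac{2 z}{3}$ ($N{\left(y,z \right)} = 2 + \frac{- z - z}{3} = 2 + \frac{\left(-2\right) z}{3} = 2 - \frac{2 z}{3}$)
$N{\left(-5,170 \right)} - 13082 = \left(2 - \frac{340}{3}\right) - 13082 = - \frac{334}{3} - 13082 = - \frac{39580}{3}$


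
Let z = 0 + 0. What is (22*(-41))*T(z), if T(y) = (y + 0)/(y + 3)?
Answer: 0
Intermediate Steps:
z = 0
T(y) = y/(3 + y)
(22*(-41))*T(z) = (22*(-41))*(0/(3 + 0)) = -0/3 = -902*0 = 0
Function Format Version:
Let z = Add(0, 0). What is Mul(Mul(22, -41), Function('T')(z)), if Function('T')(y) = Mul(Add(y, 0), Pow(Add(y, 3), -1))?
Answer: 0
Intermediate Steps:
z = 0
Function('T')(y) = Mul(y, Pow(Add(3, y), -1))
Mul(Mul(22, -41), Function('T')(z)) = Mul(Mul(22, -41), Mul(0, Pow(Add(3, 0), -1))) = Mul(-902, Mul(0, Pow(3, -1))) = Mul(-902, Mul(0, Rational(1, 3))) = Mul(-902, 0) = 0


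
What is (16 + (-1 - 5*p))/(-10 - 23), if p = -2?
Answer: -25/33 ≈ -0.75758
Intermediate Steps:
(16 + (-1 - 5*p))/(-10 - 23) = (16 + (-1 - 5*(-2)))/(-10 - 23) = (16 + (-1 + 10))/(-33) = (16 + 9)*(-1/33) = 25*(-1/33) = -25/33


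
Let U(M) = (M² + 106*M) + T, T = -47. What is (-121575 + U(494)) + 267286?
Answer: 442064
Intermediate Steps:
U(M) = -47 + M² + 106*M (U(M) = (M² + 106*M) - 47 = -47 + M² + 106*M)
(-121575 + U(494)) + 267286 = (-121575 + (-47 + 494² + 106*494)) + 267286 = (-121575 + (-47 + 244036 + 52364)) + 267286 = (-121575 + 296353) + 267286 = 174778 + 267286 = 442064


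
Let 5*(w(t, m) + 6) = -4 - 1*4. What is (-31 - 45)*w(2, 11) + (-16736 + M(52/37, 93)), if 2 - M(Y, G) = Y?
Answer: -2989194/185 ≈ -16158.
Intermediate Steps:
w(t, m) = -38/5 (w(t, m) = -6 + (-4 - 1*4)/5 = -6 + (-4 - 4)/5 = -6 + (⅕)*(-8) = -6 - 8/5 = -38/5)
M(Y, G) = 2 - Y
(-31 - 45)*w(2, 11) + (-16736 + M(52/37, 93)) = (-31 - 45)*(-38/5) + (-16736 + (2 - 52/37)) = -76*(-38/5) + (-16736 + (2 - 52/37)) = 2888/5 + (-16736 + (2 - 1*52/37)) = 2888/5 + (-16736 + (2 - 52/37)) = 2888/5 + (-16736 + 22/37) = 2888/5 - 619210/37 = -2989194/185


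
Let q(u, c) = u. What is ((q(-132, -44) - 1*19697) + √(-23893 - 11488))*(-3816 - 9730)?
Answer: 268603634 - 13546*I*√35381 ≈ 2.686e+8 - 2.548e+6*I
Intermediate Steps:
((q(-132, -44) - 1*19697) + √(-23893 - 11488))*(-3816 - 9730) = ((-132 - 1*19697) + √(-23893 - 11488))*(-3816 - 9730) = ((-132 - 19697) + √(-35381))*(-13546) = (-19829 + I*√35381)*(-13546) = 268603634 - 13546*I*√35381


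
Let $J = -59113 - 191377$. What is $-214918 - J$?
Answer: $35572$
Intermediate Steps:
$J = -250490$ ($J = -59113 - 191377 = -250490$)
$-214918 - J = -214918 - -250490 = -214918 + 250490 = 35572$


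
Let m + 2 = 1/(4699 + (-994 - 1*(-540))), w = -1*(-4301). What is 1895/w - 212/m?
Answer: 3886728595/36511189 ≈ 106.45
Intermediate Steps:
w = 4301
m = -8489/4245 (m = -2 + 1/(4699 + (-994 - 1*(-540))) = -2 + 1/(4699 + (-994 + 540)) = -2 + 1/(4699 - 454) = -2 + 1/4245 = -8489/4245 ≈ -1.9998)
1895/w - 212/m = 1895/4301 - 212/(-8489/4245) = 1895*(1/4301) - 212*(-4245/8489) = 1895/4301 + 899940/8489 = 3886728595/36511189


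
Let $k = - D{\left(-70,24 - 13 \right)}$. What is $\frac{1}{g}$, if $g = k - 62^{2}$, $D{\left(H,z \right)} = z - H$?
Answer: $- \frac{1}{3925} \approx -0.00025478$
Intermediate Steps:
$k = -81$ ($k = - (\left(24 - 13\right) - -70) = - (11 + 70) = \left(-1\right) 81 = -81$)
$g = -3925$ ($g = -81 - 62^{2} = -81 - 3844 = -3925$)
$\frac{1}{g} = \frac{1}{-3925} = - \frac{1}{3925}$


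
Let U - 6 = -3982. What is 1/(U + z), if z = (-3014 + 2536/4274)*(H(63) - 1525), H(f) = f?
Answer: 2137/9406271588 ≈ 2.2719e-7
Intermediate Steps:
U = -3976 (U = 6 - 3982 = -3976)
z = 9414768300/2137 (z = (-3014 + 2536/4274)*(63 - 1525) = (-3014 + 2536*(1/4274))*(-1462) = (-3014 + 1268/2137)*(-1462) = -6439650/2137*(-1462) = 9414768300/2137 ≈ 4.4056e+6)
1/(U + z) = 1/(-3976 + 9414768300/2137) = 1/(9406271588/2137) = 2137/9406271588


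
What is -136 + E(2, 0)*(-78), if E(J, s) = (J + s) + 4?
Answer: -604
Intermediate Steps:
E(J, s) = 4 + J + s
-136 + E(2, 0)*(-78) = -136 + (4 + 2 + 0)*(-78) = -136 + 6*(-78) = -136 - 468 = -604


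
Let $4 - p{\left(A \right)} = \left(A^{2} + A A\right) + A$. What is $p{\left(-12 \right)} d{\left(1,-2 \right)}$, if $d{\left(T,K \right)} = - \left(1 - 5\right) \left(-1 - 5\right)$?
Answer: $6528$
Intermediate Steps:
$p{\left(A \right)} = 4 - A - 2 A^{2}$ ($p{\left(A \right)} = 4 - \left(\left(A^{2} + A A\right) + A\right) = 4 - \left(\left(A^{2} + A^{2}\right) + A\right) = 4 - \left(2 A^{2} + A\right) = 4 - \left(A + 2 A^{2}\right) = 4 - A - 2 A^{2}$)
$d{\left(T,K \right)} = -24$ ($d{\left(T,K \right)} = - \left(-4\right) \left(-6\right) = \left(-1\right) 24 = -24$)
$p{\left(-12 \right)} d{\left(1,-2 \right)} = \left(4 - -12 - 2 \left(-12\right)^{2}\right) \left(-24\right) = \left(4 + 12 - 288\right) \left(-24\right) = \left(-272\right) \left(-24\right) = 6528$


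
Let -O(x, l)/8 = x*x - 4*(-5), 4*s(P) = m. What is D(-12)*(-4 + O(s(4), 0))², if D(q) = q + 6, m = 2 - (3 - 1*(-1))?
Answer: -165336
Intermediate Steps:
m = -2 (m = 2 - (3 + 1) = 2 - 1*4 = 2 - 4 = -2)
s(P) = -½ (s(P) = (¼)*(-2) = -½)
D(q) = 6 + q
O(x, l) = -160 - 8*x² (O(x, l) = -8*(x*x - 4*(-5)) = -8*(x² + 20) = -8*(20 + x²) = -160 - 8*x²)
D(-12)*(-4 + O(s(4), 0))² = (6 - 12)*(-4 + (-160 - 8*(-½)²))² = -6*(-4 + (-160 - 8*¼))² = -6*(-4 + (-160 - 2))² = -6*(-4 - 162)² = -6*(-166)² = -6*27556 = -165336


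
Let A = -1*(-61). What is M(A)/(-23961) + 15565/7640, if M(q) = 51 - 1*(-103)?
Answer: 10622183/5230344 ≈ 2.0309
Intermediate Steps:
A = 61
M(q) = 154 (M(q) = 51 + 103 = 154)
M(A)/(-23961) + 15565/7640 = 154/(-23961) + 15565/7640 = 154*(-1/23961) + 15565*(1/7640) = -22/3423 + 3113/1528 = 10622183/5230344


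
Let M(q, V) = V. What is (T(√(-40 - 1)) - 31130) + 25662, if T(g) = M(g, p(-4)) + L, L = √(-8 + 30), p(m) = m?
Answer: -5472 + √22 ≈ -5467.3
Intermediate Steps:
L = √22 ≈ 4.6904
T(g) = -4 + √22
(T(√(-40 - 1)) - 31130) + 25662 = ((-4 + √22) - 31130) + 25662 = (-31134 + √22) + 25662 = -5472 + √22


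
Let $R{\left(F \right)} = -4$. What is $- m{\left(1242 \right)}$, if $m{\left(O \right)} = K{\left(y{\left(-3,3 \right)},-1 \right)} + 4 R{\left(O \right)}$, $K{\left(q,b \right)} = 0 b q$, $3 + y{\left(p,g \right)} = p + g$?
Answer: $16$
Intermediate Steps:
$y{\left(p,g \right)} = -3 + g + p$ ($y{\left(p,g \right)} = -3 + \left(p + g\right) = -3 + \left(g + p\right) = -3 + g + p$)
$K{\left(q,b \right)} = 0$ ($K{\left(q,b \right)} = 0 q = 0$)
$m{\left(O \right)} = -16$ ($m{\left(O \right)} = 0 + 4 \left(-4\right) = 0 - 16 = -16$)
$- m{\left(1242 \right)} = \left(-1\right) \left(-16\right) = 16$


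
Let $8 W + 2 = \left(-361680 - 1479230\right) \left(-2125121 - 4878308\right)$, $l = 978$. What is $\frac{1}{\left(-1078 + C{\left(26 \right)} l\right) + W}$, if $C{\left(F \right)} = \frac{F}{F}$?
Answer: $\frac{2}{3223170619897} \approx 6.2051 \cdot 10^{-13}$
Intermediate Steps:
$C{\left(F \right)} = 1$
$W = \frac{3223170620097}{2}$ ($W = - \frac{1}{4} + \frac{\left(-361680 - 1479230\right) \left(-2125121 - 4878308\right)}{8} = - \frac{1}{4} + \frac{\left(-1840910\right) \left(-7003429\right)}{8} = - \frac{1}{4} + \frac{1}{8} \cdot 12892682480390 = - \frac{1}{4} + \frac{6446341240195}{4} = \frac{3223170620097}{2} \approx 1.6116 \cdot 10^{12}$)
$\frac{1}{\left(-1078 + C{\left(26 \right)} l\right) + W} = \frac{1}{\left(-1078 + 1 \cdot 978\right) + \frac{3223170620097}{2}} = \frac{1}{\left(-1078 + 978\right) + \frac{3223170620097}{2}} = \frac{1}{-100 + \frac{3223170620097}{2}} = \frac{1}{\frac{3223170619897}{2}} = \frac{2}{3223170619897}$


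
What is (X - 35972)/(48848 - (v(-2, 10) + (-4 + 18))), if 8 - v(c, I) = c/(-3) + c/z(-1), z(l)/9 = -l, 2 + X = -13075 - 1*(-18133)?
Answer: -139122/219719 ≈ -0.63318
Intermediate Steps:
X = 5056 (X = -2 + (-13075 - 1*(-18133)) = -2 + (-13075 + 18133) = -2 + 5058 = 5056)
z(l) = -9*l (z(l) = 9*(-l) = -9*l)
v(c, I) = 8 + 2*c/9 (v(c, I) = 8 - (c/(-3) + c/((-9*(-1)))) = 8 - (c*(-⅓) + c/9) = 8 - (-c/3 + c*(⅑)) = 8 - (-c/3 + c/9) = 8 - (-2)*c/9 = 8 + 2*c/9)
(X - 35972)/(48848 - (v(-2, 10) + (-4 + 18))) = (5056 - 35972)/(48848 - ((8 + (2/9)*(-2)) + (-4 + 18))) = -30916/(48848 - ((8 - 4/9) + 14)) = -30916/(48848 - (68/9 + 14)) = -30916/(48848 - 1*194/9) = -30916/(48848 - 194/9) = -30916/439438/9 = -30916*9/439438 = -139122/219719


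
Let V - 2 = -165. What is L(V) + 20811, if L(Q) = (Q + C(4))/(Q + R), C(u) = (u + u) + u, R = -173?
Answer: 6992647/336 ≈ 20811.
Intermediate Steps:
V = -163 (V = 2 - 165 = -163)
C(u) = 3*u (C(u) = 2*u + u = 3*u)
L(Q) = (12 + Q)/(-173 + Q) (L(Q) = (Q + 3*4)/(Q - 173) = (Q + 12)/(-173 + Q) = (12 + Q)/(-173 + Q))
L(V) + 20811 = (12 - 163)/(-173 - 163) + 20811 = -151/(-336) + 20811 = -1/336*(-151) + 20811 = 151/336 + 20811 = 6992647/336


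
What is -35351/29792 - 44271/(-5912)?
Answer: 138740815/22016288 ≈ 6.3017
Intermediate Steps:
-35351/29792 - 44271/(-5912) = -35351*1/29792 - 44271*(-1/5912) = -35351/29792 + 44271/5912 = 138740815/22016288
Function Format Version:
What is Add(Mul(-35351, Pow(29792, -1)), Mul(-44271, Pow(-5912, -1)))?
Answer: Rational(138740815, 22016288) ≈ 6.3017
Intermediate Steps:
Add(Mul(-35351, Pow(29792, -1)), Mul(-44271, Pow(-5912, -1))) = Add(Mul(-35351, Rational(1, 29792)), Mul(-44271, Rational(-1, 5912))) = Add(Rational(-35351, 29792), Rational(44271, 5912)) = Rational(138740815, 22016288)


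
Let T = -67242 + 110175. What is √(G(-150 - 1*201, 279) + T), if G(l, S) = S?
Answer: 2*√10803 ≈ 207.88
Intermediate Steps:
T = 42933
√(G(-150 - 1*201, 279) + T) = √(279 + 42933) = √43212 = 2*√10803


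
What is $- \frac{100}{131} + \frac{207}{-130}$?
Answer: $- \frac{40117}{17030} \approx -2.3557$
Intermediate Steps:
$- \frac{100}{131} + \frac{207}{-130} = \left(-100\right) \frac{1}{131} + 207 \left(- \frac{1}{130}\right) = - \frac{100}{131} - \frac{207}{130} = - \frac{40117}{17030}$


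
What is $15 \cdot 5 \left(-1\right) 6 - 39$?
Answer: $-489$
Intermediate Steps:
$15 \cdot 5 \left(-1\right) 6 - 39 = 15 \left(\left(-5\right) 6\right) - 39 = 15 \left(-30\right) - 39 = -450 - 39 = -489$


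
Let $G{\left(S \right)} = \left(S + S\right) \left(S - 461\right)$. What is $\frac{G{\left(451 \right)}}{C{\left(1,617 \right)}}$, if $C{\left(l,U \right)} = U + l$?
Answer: $- \frac{4510}{309} \approx -14.595$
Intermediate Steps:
$G{\left(S \right)} = 2 S \left(-461 + S\right)$
$\frac{G{\left(451 \right)}}{C{\left(1,617 \right)}} = \frac{2 \cdot 451 \left(-461 + 451\right)}{617 + 1} = \frac{2 \cdot 451 \left(-10\right)}{618} = \left(-9020\right) \frac{1}{618} = - \frac{4510}{309}$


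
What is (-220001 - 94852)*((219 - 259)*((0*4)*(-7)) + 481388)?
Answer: -151566455964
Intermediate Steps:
(-220001 - 94852)*((219 - 259)*((0*4)*(-7)) + 481388) = -314853*(-0*(-7) + 481388) = -314853*(-40*0 + 481388) = -314853*(0 + 481388) = -314853*481388 = -151566455964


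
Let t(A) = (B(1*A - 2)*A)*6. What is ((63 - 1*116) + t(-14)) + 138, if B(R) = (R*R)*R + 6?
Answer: 343645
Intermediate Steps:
B(R) = 6 + R³ (B(R) = R²*R + 6 = R³ + 6 = 6 + R³)
t(A) = 6*A*(6 + (-2 + A)³) (t(A) = ((6 + (1*A - 2)³)*A)*6 = ((6 + (A - 2)³)*A)*6 = ((6 + (-2 + A)³)*A)*6 = (A*(6 + (-2 + A)³))*6 = 6*A*(6 + (-2 + A)³))
((63 - 1*116) + t(-14)) + 138 = ((63 - 1*116) + 6*(-14)*(6 + (-2 - 14)³)) + 138 = ((63 - 116) + 6*(-14)*(6 + (-16)³)) + 138 = (-53 + 6*(-14)*(6 - 4096)) + 138 = (-53 + 6*(-14)*(-4090)) + 138 = (-53 + 343560) + 138 = 343507 + 138 = 343645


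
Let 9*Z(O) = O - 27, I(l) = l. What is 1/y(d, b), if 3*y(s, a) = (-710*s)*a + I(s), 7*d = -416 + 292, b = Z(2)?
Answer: -27/314588 ≈ -8.5826e-5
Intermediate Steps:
Z(O) = -3 + O/9 (Z(O) = (O - 27)/9 = (-27 + O)/9 = -3 + O/9)
b = -25/9 (b = -3 + (1/9)*2 = -3 + 2/9 = -25/9 ≈ -2.7778)
d = -124/7 (d = (-416 + 292)/7 = (1/7)*(-124) = -124/7 ≈ -17.714)
y(s, a) = s/3 - 710*a*s/3 (y(s, a) = ((-710*s)*a + s)/3 = (-710*a*s + s)/3 = (s - 710*a*s)/3 = s/3 - 710*a*s/3)
1/y(d, b) = 1/((1/3)*(-124/7)*(1 - 710*(-25/9))) = 1/((1/3)*(-124/7)*(1 + 17750/9)) = 1/((1/3)*(-124/7)*(17759/9)) = 1/(-314588/27) = -27/314588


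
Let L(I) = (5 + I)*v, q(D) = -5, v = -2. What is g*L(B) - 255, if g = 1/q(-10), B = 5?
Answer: -251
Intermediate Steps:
L(I) = -10 - 2*I (L(I) = (5 + I)*(-2) = -10 - 2*I)
g = -⅕ (g = 1/(-5) = -⅕ ≈ -0.20000)
g*L(B) - 255 = -(-10 - 2*5)/5 - 255 = -(-10 - 10)/5 - 255 = -⅕*(-20) - 255 = 4 - 255 = -251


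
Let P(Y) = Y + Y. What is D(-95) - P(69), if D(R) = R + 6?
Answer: -227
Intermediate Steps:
P(Y) = 2*Y
D(R) = 6 + R
D(-95) - P(69) = (6 - 95) - 2*69 = -89 - 1*138 = -89 - 138 = -227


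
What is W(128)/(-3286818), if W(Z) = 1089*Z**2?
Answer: -991232/182601 ≈ -5.4284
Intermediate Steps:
W(128)/(-3286818) = (1089*128**2)/(-3286818) = (1089*16384)*(-1/3286818) = 17842176*(-1/3286818) = -991232/182601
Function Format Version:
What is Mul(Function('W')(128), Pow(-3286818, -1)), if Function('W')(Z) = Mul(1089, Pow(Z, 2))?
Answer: Rational(-991232, 182601) ≈ -5.4284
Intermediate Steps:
Mul(Function('W')(128), Pow(-3286818, -1)) = Mul(Mul(1089, Pow(128, 2)), Pow(-3286818, -1)) = Mul(Mul(1089, 16384), Rational(-1, 3286818)) = Mul(17842176, Rational(-1, 3286818)) = Rational(-991232, 182601)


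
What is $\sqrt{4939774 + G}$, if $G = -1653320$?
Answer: $\sqrt{3286454} \approx 1812.9$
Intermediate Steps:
$\sqrt{4939774 + G} = \sqrt{4939774 - 1653320} = \sqrt{3286454}$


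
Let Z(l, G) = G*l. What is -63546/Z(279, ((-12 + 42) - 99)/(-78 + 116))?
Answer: 804916/6417 ≈ 125.43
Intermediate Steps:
-63546/Z(279, ((-12 + 42) - 99)/(-78 + 116)) = -63546*(-78 + 116)/(279*((-12 + 42) - 99)) = -63546*38/(279*(30 - 99)) = -63546/(-69*1/38*279) = -63546/((-69/38*279)) = -63546/(-19251/38) = -63546*(-38/19251) = 804916/6417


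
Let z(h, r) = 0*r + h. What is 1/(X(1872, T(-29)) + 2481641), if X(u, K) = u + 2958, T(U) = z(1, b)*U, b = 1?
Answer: 1/2486471 ≈ 4.0218e-7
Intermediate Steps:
z(h, r) = h (z(h, r) = 0 + h = h)
T(U) = U (T(U) = 1*U = U)
X(u, K) = 2958 + u
1/(X(1872, T(-29)) + 2481641) = 1/((2958 + 1872) + 2481641) = 1/(4830 + 2481641) = 1/2486471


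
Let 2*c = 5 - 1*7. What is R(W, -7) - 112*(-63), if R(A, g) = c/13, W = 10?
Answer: 91727/13 ≈ 7055.9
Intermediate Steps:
c = -1 (c = (5 - 1*7)/2 = (5 - 7)/2 = (½)*(-2) = -1)
R(A, g) = -1/13
R(W, -7) - 112*(-63) = -1/13 - 112*(-63) = -1/13 + 7056 = 91727/13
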